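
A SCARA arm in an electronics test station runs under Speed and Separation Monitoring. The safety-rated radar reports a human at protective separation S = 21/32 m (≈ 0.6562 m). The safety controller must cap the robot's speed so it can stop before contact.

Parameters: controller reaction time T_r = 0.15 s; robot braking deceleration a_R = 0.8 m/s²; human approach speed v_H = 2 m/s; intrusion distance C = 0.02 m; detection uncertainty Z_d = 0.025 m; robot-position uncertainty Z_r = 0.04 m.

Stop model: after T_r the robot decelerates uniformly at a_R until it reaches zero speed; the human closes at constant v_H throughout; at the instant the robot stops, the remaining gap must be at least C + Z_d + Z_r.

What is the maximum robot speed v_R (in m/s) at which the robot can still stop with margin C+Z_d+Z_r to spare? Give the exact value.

v_R_max = 1/10 m/s = 0.1000 m/s

collect terms ⇒ (5/8)·v_R² + (53/20)·v_R + (-217/800) = 0
  disc = (53/20)² − 4·(5/8)·(-217/800) = 12321/1600 ; √disc = 111/40
  v_R = (−(53/20) + 111/40) / (2·(5/8)) = 1/10 m/s
check:
braking lasts T_s = (1/10)/(4/5) = 0.1250 s
reaction-phase robot travel = 0.1000·0.1500 = 0.0150 m
robot covers 0.1000·0.1250 − ½·0.8000·0.1250² = 0.0063 m while stopping
human closes 2.0000·0.2750 = 0.5500 m
residual clearance needed = 0.0200+0.0250+0.0400 = 0.0850 m
sum ≈ 0.0150+0.0063+0.5500+0.0850 ≈ 0.6562 m = S ✓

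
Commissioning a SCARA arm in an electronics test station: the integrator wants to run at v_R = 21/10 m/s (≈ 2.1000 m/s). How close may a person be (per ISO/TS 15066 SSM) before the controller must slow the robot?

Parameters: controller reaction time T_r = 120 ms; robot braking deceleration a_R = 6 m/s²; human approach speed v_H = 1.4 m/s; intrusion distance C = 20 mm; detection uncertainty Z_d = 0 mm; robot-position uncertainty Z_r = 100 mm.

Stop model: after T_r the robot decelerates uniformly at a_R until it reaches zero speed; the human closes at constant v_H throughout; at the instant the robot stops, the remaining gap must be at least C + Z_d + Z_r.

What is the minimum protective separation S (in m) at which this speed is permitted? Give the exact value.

braking lasts T_s = (21/10)/6 = 0.3500 s
robot in T_r: 2.1000·0.1200 = 0.2520 m
braking distance = 2.1000²/(2·6.0000) = 0.3675 m
person approaches 1.4000·(0.1200+0.3500) = 0.6580 m
residual clearance needed = 0.0200+0.0000+0.1000 = 0.1200 m
S_min ≈ 0.2520+0.3675+0.6580+0.1200  ⇒  S_min = 559/400 m

S_min = 559/400 m = 1.3975 m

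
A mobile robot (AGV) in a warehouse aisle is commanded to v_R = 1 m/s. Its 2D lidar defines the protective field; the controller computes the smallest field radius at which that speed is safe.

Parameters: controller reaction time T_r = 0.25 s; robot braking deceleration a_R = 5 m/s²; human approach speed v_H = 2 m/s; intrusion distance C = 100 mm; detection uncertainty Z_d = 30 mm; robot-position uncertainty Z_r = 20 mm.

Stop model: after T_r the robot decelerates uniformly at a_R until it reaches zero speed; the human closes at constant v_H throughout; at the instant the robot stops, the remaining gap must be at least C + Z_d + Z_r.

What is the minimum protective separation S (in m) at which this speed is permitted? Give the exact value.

stop time T_s = 1/5 = 0.2000 s
reaction-phase robot travel = 1.0000·0.2500 = 0.2500 m
robot covers 1.0000·0.2000 − ½·5.0000·0.2000² = 0.1000 m while stopping
human over T_r+T_s: 2.0000·(0.2500+0.2000) = 0.9000 m
C+Z_d+Z_r = 0.1000+0.0300+0.0200 = 0.1500 m
S_min ≈ 0.2500+0.1000+0.9000+0.1500  ⇒  S_min = 7/5 m

S_min = 7/5 m = 1.4000 m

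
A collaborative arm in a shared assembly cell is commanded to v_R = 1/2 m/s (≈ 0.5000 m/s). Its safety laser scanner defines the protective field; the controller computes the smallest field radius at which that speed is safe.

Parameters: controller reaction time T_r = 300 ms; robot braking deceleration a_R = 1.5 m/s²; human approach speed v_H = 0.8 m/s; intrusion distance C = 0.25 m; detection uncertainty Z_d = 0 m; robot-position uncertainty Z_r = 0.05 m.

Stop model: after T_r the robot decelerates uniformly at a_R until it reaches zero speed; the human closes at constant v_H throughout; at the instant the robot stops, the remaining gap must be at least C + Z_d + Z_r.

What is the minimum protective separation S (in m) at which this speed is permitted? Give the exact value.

S_min = 26/25 m = 1.0400 m

stop time T_s = (1/2)/(3/2) = 0.3333 s
reaction-phase robot travel = 0.5000·0.3000 = 0.1500 m
robot covers 0.5000·0.3333 − ½·1.5000·0.3333² = 0.0833 m while stopping
human closes 0.8000·0.6333 = 0.5067 m
C+Z_d+Z_r = 0.2500+0.0000+0.0500 = 0.3000 m
S_min ≈ 0.1500+0.0833+0.5067+0.3000  ⇒  S_min = 26/25 m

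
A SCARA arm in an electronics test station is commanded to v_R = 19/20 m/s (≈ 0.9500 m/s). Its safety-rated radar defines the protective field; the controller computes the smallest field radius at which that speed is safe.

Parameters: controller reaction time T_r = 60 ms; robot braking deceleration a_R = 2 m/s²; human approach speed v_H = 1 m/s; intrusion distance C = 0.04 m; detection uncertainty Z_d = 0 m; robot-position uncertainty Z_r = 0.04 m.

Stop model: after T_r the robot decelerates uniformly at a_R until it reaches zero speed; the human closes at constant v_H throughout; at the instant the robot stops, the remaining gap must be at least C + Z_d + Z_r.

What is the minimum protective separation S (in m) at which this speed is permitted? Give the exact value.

stop time T_s = (19/20)/2 = 0.4750 s
robot in T_r: 0.9500·0.0600 = 0.0570 m
braking distance = 0.9500²/(2·2.0000) = 0.2256 m
human over T_r+T_s: 1.0000·(0.0600+0.4750) = 0.5350 m
margins: 0.0400+0.0000+0.0400 = 0.0800 m
S_min ≈ 0.0570+0.2256+0.5350+0.0800  ⇒  S_min = 7181/8000 m

S_min = 7181/8000 m = 0.8976 m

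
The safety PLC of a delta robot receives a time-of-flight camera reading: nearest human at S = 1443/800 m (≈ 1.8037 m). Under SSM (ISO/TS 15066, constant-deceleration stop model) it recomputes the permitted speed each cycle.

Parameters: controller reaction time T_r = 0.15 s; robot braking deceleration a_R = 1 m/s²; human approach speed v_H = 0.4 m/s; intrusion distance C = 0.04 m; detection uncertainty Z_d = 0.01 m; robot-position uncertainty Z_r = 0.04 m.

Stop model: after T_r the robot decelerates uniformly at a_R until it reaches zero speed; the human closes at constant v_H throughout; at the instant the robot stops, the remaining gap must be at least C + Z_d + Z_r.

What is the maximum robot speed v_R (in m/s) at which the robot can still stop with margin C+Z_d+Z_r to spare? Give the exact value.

v_R_max = 27/20 m/s = 1.3500 m/s

collect terms ⇒ (1/2)·v_R² + (11/20)·v_R + (-1323/800) = 0
  disc = (11/20)² − 4·(1/2)·(-1323/800) = 361/100 ; √disc = 19/10
  v_R = (−(11/20) + 19/10) / (2·(1/2)) = 27/20 m/s
check:
stop time T_s = (27/20)/1 = 1.3500 s
reaction-phase robot travel = 1.3500·0.1500 = 0.2025 m
robot covers 1.3500·1.3500 − ½·1.0000·1.3500² = 0.9113 m while stopping
person approaches 0.4000·(0.1500+1.3500) = 0.6000 m
residual clearance needed = 0.0400+0.0100+0.0400 = 0.0900 m
sum ≈ 0.2025+0.9113+0.6000+0.0900 ≈ 1.8037 m = S ✓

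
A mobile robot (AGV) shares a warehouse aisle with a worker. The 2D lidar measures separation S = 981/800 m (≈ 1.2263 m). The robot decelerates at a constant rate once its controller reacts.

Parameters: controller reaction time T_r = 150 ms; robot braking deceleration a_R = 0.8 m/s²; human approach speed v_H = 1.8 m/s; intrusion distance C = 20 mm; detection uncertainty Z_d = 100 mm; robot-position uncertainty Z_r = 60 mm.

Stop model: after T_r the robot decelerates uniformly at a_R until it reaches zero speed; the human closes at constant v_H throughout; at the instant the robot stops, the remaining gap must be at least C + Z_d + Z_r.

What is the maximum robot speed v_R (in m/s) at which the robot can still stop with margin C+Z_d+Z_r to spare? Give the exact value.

v_R_max = 3/10 m/s = 0.3000 m/s

at the boundary: (5/8)·v² + (12/5)·v + (-621/800) = 0
  disc = (12/5)² − 4·(5/8)·(-621/800) = 12321/1600 ; √disc = 111/40
  v_R = (−(12/5) + 111/40) / (2·(5/8)) = 3/10 m/s
check:
braking lasts T_s = (3/10)/(4/5) = 0.3750 s
robot covers v_R·T_r = 0.3000·0.1500 = 0.0450 m before braking
braking distance = 0.3000²/(2·0.8000) = 0.0563 m
person approaches 1.8000·(0.1500+0.3750) = 0.9450 m
C+Z_d+Z_r = 0.0200+0.1000+0.0600 = 0.1800 m
sum ≈ 0.0450+0.0563+0.9450+0.1800 ≈ 1.2263 m = S ✓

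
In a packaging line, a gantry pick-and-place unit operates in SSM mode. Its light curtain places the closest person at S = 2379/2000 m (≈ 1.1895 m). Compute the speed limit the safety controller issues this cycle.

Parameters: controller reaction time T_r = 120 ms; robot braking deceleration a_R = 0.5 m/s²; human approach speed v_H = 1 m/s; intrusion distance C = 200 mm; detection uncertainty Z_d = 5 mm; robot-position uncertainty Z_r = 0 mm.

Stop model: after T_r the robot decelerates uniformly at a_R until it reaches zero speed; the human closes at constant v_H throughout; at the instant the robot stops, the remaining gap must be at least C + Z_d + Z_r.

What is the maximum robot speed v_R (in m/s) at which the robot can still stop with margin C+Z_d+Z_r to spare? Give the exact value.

v_R_max = 7/20 m/s = 0.3500 m/s

collect terms ⇒ (1)·v_R² + (53/25)·v_R + (-1729/2000) = 0
  disc = (53/25)² − 4·(1)·(-1729/2000) = 19881/2500 ; √disc = 141/50
  v_R = (−(53/25) + 141/50) / (2·(1)) = 7/20 m/s
check:
stop time T_s = (7/20)/(1/2) = 0.7000 s
reaction-phase robot travel = 0.3500·0.1200 = 0.0420 m
braking distance = 0.3500²/(2·0.5000) = 0.1225 m
person approaches 1.0000·(0.1200+0.7000) = 0.8200 m
C+Z_d+Z_r = 0.2000+0.0050+0.0000 = 0.2050 m
sum ≈ 0.0420+0.1225+0.8200+0.2050 ≈ 1.1895 m = S ✓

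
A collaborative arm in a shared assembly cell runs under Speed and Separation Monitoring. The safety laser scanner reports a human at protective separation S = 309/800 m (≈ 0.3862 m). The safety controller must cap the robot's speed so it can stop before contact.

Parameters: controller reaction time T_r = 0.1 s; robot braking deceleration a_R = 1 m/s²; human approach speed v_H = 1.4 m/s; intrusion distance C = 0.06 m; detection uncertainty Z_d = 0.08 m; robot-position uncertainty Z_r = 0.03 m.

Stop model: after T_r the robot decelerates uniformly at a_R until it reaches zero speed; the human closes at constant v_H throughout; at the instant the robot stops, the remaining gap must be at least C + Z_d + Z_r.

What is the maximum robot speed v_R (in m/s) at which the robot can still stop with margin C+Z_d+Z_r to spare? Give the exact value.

at the boundary: (1/2)·v² + (3/2)·v + (-61/800) = 0
  disc = (3/2)² − 4·(1/2)·(-61/800) = 961/400 ; √disc = 31/20
  v_R = (−(3/2) + 31/20) / (2·(1/2)) = 1/20 m/s
check:
stop time T_s = (1/20)/1 = 0.0500 s
robot covers v_R·T_r = 0.0500·0.1000 = 0.0050 m before braking
robot covers 0.0500·0.0500 − ½·1.0000·0.0500² = 0.0013 m while stopping
human closes 1.4000·0.1500 = 0.2100 m
margins: 0.0600+0.0800+0.0300 = 0.1700 m
sum ≈ 0.0050+0.0013+0.2100+0.1700 ≈ 0.3862 m = S ✓

v_R_max = 1/20 m/s = 0.0500 m/s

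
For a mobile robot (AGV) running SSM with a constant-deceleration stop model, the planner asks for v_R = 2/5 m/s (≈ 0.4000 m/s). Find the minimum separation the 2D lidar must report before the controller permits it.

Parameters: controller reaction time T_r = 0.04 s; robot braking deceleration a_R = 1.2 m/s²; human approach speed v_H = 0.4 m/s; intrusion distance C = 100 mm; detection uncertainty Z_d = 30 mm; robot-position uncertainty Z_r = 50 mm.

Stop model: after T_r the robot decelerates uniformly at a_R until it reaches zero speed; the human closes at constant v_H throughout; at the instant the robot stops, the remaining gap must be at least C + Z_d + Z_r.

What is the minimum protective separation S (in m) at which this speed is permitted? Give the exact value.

stop time T_s = (2/5)/(6/5) = 0.3333 s
reaction-phase robot travel = 0.4000·0.0400 = 0.0160 m
robot under decel: 0.4000²/(2·1.2000) = 0.0667 m
human over T_r+T_s: 0.4000·(0.0400+0.3333) = 0.1493 m
residual clearance needed = 0.1000+0.0300+0.0500 = 0.1800 m
S_min ≈ 0.0160+0.0667+0.1493+0.1800  ⇒  S_min = 103/250 m

S_min = 103/250 m = 0.4120 m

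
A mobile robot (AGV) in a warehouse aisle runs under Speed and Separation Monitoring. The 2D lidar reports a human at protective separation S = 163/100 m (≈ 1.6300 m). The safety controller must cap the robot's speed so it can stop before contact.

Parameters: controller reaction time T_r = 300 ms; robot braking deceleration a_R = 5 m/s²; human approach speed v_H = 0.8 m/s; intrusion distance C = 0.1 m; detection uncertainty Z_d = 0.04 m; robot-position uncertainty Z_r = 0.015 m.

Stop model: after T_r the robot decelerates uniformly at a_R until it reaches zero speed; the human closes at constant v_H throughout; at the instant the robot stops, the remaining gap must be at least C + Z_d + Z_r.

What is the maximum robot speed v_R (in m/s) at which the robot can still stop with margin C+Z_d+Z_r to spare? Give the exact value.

v_R_max = 19/10 m/s = 1.9000 m/s

collect terms ⇒ (1/10)·v_R² + (23/50)·v_R + (-247/200) = 0
  disc = (23/50)² − 4·(1/10)·(-247/200) = 441/625 ; √disc = 21/25
  v_R = (−(23/50) + 21/25) / (2·(1/10)) = 19/10 m/s
check:
T_s = v_R/a_R = (19/10)/5 = 0.3800 s
robot in T_r: 1.9000·0.3000 = 0.5700 m
braking distance = 1.9000²/(2·5.0000) = 0.3610 m
person approaches 0.8000·(0.3000+0.3800) = 0.5440 m
residual clearance needed = 0.1000+0.0400+0.0150 = 0.1550 m
sum ≈ 0.5700+0.3610+0.5440+0.1550 ≈ 1.6300 m = S ✓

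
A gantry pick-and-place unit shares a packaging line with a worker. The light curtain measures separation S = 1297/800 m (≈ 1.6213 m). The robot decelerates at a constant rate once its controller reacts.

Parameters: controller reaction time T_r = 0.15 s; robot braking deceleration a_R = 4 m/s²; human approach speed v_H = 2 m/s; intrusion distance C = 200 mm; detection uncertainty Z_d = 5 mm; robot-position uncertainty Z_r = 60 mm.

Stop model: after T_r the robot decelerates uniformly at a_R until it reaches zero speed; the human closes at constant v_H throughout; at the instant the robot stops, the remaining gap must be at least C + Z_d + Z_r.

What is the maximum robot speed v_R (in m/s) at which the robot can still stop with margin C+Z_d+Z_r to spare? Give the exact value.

v_R_max = 13/10 m/s = 1.3000 m/s

at the boundary: (1/8)·v² + (13/20)·v + (-169/160) = 0
  disc = (13/20)² − 4·(1/8)·(-169/160) = 1521/1600 ; √disc = 39/40
  v_R = (−(13/20) + 39/40) / (2·(1/8)) = 13/10 m/s
check:
T_s = v_R/a_R = (13/10)/4 = 0.3250 s
robot covers v_R·T_r = 1.3000·0.1500 = 0.1950 m before braking
robot under decel: 1.3000²/(2·4.0000) = 0.2112 m
person approaches 2.0000·(0.1500+0.3250) = 0.9500 m
residual clearance needed = 0.2000+0.0050+0.0600 = 0.2650 m
sum ≈ 0.1950+0.2112+0.9500+0.2650 ≈ 1.6213 m = S ✓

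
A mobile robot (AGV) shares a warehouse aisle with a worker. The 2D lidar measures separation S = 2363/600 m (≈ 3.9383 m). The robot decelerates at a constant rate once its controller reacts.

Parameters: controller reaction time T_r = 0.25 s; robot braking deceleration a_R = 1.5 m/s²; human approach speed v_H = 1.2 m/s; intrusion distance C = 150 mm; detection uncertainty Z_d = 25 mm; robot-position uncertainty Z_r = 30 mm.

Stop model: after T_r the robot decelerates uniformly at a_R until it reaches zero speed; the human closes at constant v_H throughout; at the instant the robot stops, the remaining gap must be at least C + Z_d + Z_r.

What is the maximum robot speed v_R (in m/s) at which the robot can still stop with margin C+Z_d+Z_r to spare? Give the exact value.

at the boundary: (1/3)·v² + (21/20)·v + (-103/30) = 0
  disc = (21/20)² − 4·(1/3)·(-103/30) = 20449/3600 ; √disc = 143/60
  v_R = (−(21/20) + 143/60) / (2·(1/3)) = 2 m/s
check:
stop time T_s = 2/(3/2) = 1.3333 s
robot covers v_R·T_r = 2.0000·0.2500 = 0.5000 m before braking
robot under decel: 2.0000²/(2·1.5000) = 1.3333 m
human closes 1.2000·1.5833 = 1.9000 m
C+Z_d+Z_r = 0.1500+0.0250+0.0300 = 0.2050 m
sum ≈ 0.5000+1.3333+1.9000+0.2050 ≈ 3.9383 m = S ✓

v_R_max = 2 m/s = 2.0000 m/s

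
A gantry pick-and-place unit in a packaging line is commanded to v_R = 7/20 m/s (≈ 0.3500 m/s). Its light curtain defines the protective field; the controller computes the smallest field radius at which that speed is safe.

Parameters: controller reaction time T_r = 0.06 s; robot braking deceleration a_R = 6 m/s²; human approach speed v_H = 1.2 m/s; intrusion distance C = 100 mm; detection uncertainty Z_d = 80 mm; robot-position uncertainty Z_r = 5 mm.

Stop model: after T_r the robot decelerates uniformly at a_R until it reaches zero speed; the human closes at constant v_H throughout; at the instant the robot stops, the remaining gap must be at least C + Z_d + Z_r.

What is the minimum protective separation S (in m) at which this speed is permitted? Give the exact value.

stop time T_s = (7/20)/6 = 0.0583 s
robot covers v_R·T_r = 0.3500·0.0600 = 0.0210 m before braking
braking distance = 0.3500²/(2·6.0000) = 0.0102 m
human over T_r+T_s: 1.2000·(0.0600+0.0583) = 0.1420 m
C+Z_d+Z_r = 0.1000+0.0800+0.0050 = 0.1850 m
S_min ≈ 0.0210+0.0102+0.1420+0.1850  ⇒  S_min = 8597/24000 m

S_min = 8597/24000 m = 0.3582 m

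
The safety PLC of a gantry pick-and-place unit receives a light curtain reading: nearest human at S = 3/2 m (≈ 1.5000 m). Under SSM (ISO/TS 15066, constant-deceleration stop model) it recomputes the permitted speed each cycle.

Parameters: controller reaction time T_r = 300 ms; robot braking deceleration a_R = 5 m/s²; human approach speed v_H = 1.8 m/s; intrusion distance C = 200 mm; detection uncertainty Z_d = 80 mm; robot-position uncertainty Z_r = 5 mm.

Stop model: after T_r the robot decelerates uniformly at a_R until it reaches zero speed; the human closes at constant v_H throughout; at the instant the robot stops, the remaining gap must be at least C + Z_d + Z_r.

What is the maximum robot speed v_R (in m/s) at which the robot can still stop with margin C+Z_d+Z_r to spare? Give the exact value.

v_R_max = 9/10 m/s = 0.9000 m/s

quadratic (1/10)·v² + (33/50)·v + (-27/40) = 0
  disc = (33/50)² − 4·(1/10)·(-27/40) = 441/625 ; √disc = 21/25
  v_R = (−(33/50) + 21/25) / (2·(1/10)) = 9/10 m/s
check:
stop time T_s = (9/10)/5 = 0.1800 s
reaction-phase robot travel = 0.9000·0.3000 = 0.2700 m
robot covers 0.9000·0.1800 − ½·5.0000·0.1800² = 0.0810 m while stopping
person approaches 1.8000·(0.3000+0.1800) = 0.8640 m
C+Z_d+Z_r = 0.2000+0.0800+0.0050 = 0.2850 m
sum ≈ 0.2700+0.0810+0.8640+0.2850 ≈ 1.5000 m = S ✓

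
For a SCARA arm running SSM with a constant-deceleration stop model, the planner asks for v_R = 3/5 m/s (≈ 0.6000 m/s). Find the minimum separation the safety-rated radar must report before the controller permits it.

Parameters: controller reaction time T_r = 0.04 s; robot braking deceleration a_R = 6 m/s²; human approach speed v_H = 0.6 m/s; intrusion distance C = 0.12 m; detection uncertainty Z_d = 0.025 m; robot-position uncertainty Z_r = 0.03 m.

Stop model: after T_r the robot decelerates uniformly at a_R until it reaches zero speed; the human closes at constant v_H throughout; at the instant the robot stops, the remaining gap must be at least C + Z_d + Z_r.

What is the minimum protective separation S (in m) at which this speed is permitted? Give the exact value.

stop time T_s = (3/5)/6 = 0.1000 s
robot in T_r: 0.6000·0.0400 = 0.0240 m
robot under decel: 0.6000²/(2·6.0000) = 0.0300 m
human closes 0.6000·0.1400 = 0.0840 m
margins: 0.1200+0.0250+0.0300 = 0.1750 m
S_min ≈ 0.0240+0.0300+0.0840+0.1750  ⇒  S_min = 313/1000 m

S_min = 313/1000 m = 0.3130 m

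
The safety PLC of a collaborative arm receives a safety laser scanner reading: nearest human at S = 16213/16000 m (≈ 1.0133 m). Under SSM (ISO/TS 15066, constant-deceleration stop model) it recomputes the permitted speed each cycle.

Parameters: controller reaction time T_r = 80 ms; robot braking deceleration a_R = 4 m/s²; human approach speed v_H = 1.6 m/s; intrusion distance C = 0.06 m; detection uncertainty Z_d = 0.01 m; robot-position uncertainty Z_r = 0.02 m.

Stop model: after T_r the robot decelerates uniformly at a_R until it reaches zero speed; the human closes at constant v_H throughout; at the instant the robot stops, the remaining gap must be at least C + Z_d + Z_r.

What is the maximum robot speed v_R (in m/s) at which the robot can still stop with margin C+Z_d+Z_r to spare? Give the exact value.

v_R_max = 5/4 m/s = 1.2500 m/s

collect terms ⇒ (1/8)·v_R² + (12/25)·v_R + (-509/640) = 0
  disc = (12/25)² − 4·(1/8)·(-509/640) = 100489/160000 ; √disc = 317/400
  v_R = (−(12/25) + 317/400) / (2·(1/8)) = 5/4 m/s
check:
stop time T_s = (5/4)/4 = 0.3125 s
reaction-phase robot travel = 1.2500·0.0800 = 0.1000 m
braking distance = 1.2500²/(2·4.0000) = 0.1953 m
human over T_r+T_s: 1.6000·(0.0800+0.3125) = 0.6280 m
residual clearance needed = 0.0600+0.0100+0.0200 = 0.0900 m
sum ≈ 0.1000+0.1953+0.6280+0.0900 ≈ 1.0133 m = S ✓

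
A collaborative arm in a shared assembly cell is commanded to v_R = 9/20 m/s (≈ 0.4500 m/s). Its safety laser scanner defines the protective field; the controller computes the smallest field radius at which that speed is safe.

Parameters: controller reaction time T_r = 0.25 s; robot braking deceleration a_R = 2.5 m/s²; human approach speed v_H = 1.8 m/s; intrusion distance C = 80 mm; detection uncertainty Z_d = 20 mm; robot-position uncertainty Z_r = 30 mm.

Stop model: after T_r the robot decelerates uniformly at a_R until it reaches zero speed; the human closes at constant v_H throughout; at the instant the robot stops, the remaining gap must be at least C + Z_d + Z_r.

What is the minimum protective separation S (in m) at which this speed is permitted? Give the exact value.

T_s = v_R/a_R = (9/20)/(5/2) = 0.1800 s
robot in T_r: 0.4500·0.2500 = 0.1125 m
braking distance = 0.4500²/(2·2.5000) = 0.0405 m
person approaches 1.8000·(0.2500+0.1800) = 0.7740 m
margins: 0.0800+0.0200+0.0300 = 0.1300 m
S_min ≈ 0.1125+0.0405+0.7740+0.1300  ⇒  S_min = 1057/1000 m

S_min = 1057/1000 m = 1.0570 m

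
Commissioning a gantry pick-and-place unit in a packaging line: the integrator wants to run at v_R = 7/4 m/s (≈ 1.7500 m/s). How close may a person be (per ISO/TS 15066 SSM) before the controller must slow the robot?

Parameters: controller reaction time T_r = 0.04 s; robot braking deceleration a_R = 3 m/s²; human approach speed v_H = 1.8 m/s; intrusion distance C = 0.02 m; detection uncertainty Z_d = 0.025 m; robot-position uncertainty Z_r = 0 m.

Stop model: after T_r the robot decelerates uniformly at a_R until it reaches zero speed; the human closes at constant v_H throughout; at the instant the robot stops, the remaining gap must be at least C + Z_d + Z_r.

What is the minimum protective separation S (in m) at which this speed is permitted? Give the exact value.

braking lasts T_s = (7/4)/3 = 0.5833 s
robot in T_r: 1.7500·0.0400 = 0.0700 m
robot under decel: 1.7500²/(2·3.0000) = 0.5104 m
person approaches 1.8000·(0.0400+0.5833) = 1.1220 m
residual clearance needed = 0.0200+0.0250+0.0000 = 0.0450 m
S_min ≈ 0.0700+0.5104+1.1220+0.0450  ⇒  S_min = 20969/12000 m

S_min = 20969/12000 m = 1.7474 m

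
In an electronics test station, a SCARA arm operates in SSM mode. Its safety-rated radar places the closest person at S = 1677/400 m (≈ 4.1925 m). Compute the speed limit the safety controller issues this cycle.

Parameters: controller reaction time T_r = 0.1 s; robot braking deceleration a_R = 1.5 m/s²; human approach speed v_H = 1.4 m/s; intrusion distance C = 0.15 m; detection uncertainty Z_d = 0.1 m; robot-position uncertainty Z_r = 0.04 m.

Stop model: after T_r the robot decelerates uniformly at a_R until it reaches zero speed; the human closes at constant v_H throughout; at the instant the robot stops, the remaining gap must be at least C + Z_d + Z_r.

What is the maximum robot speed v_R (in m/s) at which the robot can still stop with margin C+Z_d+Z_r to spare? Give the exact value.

collect terms ⇒ (1/3)·v_R² + (31/30)·v_R + (-301/80) = 0
  disc = (31/30)² − 4·(1/3)·(-301/80) = 1369/225 ; √disc = 37/15
  v_R = (−(31/30) + 37/15) / (2·(1/3)) = 43/20 m/s
check:
stop time T_s = (43/20)/(3/2) = 1.4333 s
reaction-phase robot travel = 2.1500·0.1000 = 0.2150 m
robot under decel: 2.1500²/(2·1.5000) = 1.5408 m
human over T_r+T_s: 1.4000·(0.1000+1.4333) = 2.1467 m
C+Z_d+Z_r = 0.1500+0.1000+0.0400 = 0.2900 m
sum ≈ 0.2150+1.5408+2.1467+0.2900 ≈ 4.1925 m = S ✓

v_R_max = 43/20 m/s = 2.1500 m/s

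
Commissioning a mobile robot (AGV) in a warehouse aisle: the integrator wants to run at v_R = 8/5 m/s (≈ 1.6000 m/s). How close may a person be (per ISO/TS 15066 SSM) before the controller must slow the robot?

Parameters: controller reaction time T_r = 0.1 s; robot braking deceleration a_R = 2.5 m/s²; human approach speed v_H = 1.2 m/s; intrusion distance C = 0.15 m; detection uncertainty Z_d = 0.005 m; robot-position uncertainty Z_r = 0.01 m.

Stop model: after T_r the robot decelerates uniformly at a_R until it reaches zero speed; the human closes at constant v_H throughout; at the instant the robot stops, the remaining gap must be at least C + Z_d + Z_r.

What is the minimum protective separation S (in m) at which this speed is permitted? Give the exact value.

stop time T_s = (8/5)/(5/2) = 0.6400 s
robot covers v_R·T_r = 1.6000·0.1000 = 0.1600 m before braking
robot under decel: 1.6000²/(2·2.5000) = 0.5120 m
human closes 1.2000·0.7400 = 0.8880 m
C+Z_d+Z_r = 0.1500+0.0050+0.0100 = 0.1650 m
S_min ≈ 0.1600+0.5120+0.8880+0.1650  ⇒  S_min = 69/40 m

S_min = 69/40 m = 1.7250 m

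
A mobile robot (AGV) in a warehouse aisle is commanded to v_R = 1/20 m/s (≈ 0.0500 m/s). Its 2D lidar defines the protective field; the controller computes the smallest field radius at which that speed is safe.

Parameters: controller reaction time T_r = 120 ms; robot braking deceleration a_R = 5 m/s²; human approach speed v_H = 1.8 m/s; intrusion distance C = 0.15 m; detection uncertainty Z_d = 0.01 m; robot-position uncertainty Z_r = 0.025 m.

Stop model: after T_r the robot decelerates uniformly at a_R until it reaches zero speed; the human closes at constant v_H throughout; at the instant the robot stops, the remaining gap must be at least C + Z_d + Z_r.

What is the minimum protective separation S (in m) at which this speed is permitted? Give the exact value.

braking lasts T_s = (1/20)/5 = 0.0100 s
reaction-phase robot travel = 0.0500·0.1200 = 0.0060 m
robot covers 0.0500·0.0100 − ½·5.0000·0.0100² = 0.0003 m while stopping
person approaches 1.8000·(0.1200+0.0100) = 0.2340 m
C+Z_d+Z_r = 0.1500+0.0100+0.0250 = 0.1850 m
S_min ≈ 0.0060+0.0003+0.2340+0.1850  ⇒  S_min = 1701/4000 m

S_min = 1701/4000 m = 0.4253 m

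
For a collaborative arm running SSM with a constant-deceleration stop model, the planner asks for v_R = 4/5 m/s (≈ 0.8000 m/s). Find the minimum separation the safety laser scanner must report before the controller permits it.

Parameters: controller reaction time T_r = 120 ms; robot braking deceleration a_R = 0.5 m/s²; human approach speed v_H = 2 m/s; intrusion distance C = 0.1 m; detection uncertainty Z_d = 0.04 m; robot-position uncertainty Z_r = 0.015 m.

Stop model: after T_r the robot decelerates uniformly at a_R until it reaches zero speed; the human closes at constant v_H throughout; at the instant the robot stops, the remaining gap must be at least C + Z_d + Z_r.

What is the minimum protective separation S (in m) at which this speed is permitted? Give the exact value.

S_min = 4331/1000 m = 4.3310 m

braking lasts T_s = (4/5)/(1/2) = 1.6000 s
reaction-phase robot travel = 0.8000·0.1200 = 0.0960 m
robot under decel: 0.8000²/(2·0.5000) = 0.6400 m
human closes 2.0000·1.7200 = 3.4400 m
residual clearance needed = 0.1000+0.0400+0.0150 = 0.1550 m
S_min ≈ 0.0960+0.6400+3.4400+0.1550  ⇒  S_min = 4331/1000 m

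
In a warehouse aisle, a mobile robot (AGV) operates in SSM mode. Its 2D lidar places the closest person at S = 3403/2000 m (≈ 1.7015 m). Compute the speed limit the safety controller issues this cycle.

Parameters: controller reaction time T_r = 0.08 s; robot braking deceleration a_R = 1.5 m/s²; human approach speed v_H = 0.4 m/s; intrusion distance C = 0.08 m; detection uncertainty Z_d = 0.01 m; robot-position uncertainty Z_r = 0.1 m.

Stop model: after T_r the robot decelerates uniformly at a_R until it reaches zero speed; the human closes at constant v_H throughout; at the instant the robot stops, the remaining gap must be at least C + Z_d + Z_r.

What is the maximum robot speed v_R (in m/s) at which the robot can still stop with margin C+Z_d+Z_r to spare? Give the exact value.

quadratic (1/3)·v² + (26/75)·v + (-2959/2000) = 0
  disc = (26/75)² − 4·(1/3)·(-2959/2000) = 47089/22500 ; √disc = 217/150
  v_R = (−(26/75) + 217/150) / (2·(1/3)) = 33/20 m/s
check:
T_s = v_R/a_R = (33/20)/(3/2) = 1.1000 s
robot covers v_R·T_r = 1.6500·0.0800 = 0.1320 m before braking
robot under decel: 1.6500²/(2·1.5000) = 0.9075 m
human closes 0.4000·1.1800 = 0.4720 m
margins: 0.0800+0.0100+0.1000 = 0.1900 m
sum ≈ 0.1320+0.9075+0.4720+0.1900 ≈ 1.7015 m = S ✓

v_R_max = 33/20 m/s = 1.6500 m/s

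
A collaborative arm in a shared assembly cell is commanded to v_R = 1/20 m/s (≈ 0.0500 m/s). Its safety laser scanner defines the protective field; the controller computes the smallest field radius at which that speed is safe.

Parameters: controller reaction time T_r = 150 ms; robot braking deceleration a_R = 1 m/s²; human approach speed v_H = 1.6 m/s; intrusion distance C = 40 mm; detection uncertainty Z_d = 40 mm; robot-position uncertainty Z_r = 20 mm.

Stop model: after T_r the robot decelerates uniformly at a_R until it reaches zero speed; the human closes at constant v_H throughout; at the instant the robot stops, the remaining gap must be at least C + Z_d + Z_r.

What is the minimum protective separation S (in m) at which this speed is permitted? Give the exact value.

stop time T_s = (1/20)/1 = 0.0500 s
reaction-phase robot travel = 0.0500·0.1500 = 0.0075 m
robot under decel: 0.0500²/(2·1.0000) = 0.0013 m
human over T_r+T_s: 1.6000·(0.1500+0.0500) = 0.3200 m
C+Z_d+Z_r = 0.0400+0.0400+0.0200 = 0.1000 m
S_min ≈ 0.0075+0.0013+0.3200+0.1000  ⇒  S_min = 343/800 m

S_min = 343/800 m = 0.4288 m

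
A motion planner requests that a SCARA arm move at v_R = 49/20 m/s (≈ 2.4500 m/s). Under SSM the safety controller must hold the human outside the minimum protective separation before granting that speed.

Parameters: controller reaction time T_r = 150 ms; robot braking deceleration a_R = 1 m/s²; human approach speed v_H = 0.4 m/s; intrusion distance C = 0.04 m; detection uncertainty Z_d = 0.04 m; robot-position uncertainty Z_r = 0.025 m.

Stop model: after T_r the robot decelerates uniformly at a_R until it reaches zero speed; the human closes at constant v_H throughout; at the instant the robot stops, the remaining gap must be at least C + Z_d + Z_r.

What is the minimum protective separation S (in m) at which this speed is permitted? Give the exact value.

T_s = v_R/a_R = (49/20)/1 = 2.4500 s
reaction-phase robot travel = 2.4500·0.1500 = 0.3675 m
robot under decel: 2.4500²/(2·1.0000) = 3.0013 m
person approaches 0.4000·(0.1500+2.4500) = 1.0400 m
margins: 0.0400+0.0400+0.0250 = 0.1050 m
S_min ≈ 0.3675+3.0013+1.0400+0.1050  ⇒  S_min = 3611/800 m

S_min = 3611/800 m = 4.5137 m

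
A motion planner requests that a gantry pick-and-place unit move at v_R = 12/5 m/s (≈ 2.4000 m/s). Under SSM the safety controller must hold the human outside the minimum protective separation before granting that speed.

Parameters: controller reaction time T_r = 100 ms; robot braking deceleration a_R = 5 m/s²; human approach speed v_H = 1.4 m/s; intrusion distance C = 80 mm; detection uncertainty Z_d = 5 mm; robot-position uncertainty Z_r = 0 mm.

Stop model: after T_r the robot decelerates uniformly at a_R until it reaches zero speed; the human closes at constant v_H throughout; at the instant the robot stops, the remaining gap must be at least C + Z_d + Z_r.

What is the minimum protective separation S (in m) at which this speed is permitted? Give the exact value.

stop time T_s = (12/5)/5 = 0.4800 s
robot covers v_R·T_r = 2.4000·0.1000 = 0.2400 m before braking
robot covers 2.4000·0.4800 − ½·5.0000·0.4800² = 0.5760 m while stopping
human over T_r+T_s: 1.4000·(0.1000+0.4800) = 0.8120 m
margins: 0.0800+0.0050+0.0000 = 0.0850 m
S_min ≈ 0.2400+0.5760+0.8120+0.0850  ⇒  S_min = 1713/1000 m

S_min = 1713/1000 m = 1.7130 m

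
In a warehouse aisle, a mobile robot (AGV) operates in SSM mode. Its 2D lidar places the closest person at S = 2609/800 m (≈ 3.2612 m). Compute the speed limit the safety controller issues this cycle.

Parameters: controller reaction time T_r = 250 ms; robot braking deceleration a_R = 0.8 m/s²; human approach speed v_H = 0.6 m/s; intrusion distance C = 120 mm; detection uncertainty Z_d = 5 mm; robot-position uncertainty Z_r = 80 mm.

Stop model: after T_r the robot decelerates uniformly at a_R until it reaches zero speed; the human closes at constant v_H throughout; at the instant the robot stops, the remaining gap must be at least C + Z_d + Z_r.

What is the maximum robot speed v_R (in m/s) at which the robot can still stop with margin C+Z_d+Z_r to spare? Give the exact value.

quadratic (5/8)·v² + (1)·v + (-93/32) = 0
  disc = (1)² − 4·(5/8)·(-93/32) = 529/64 ; √disc = 23/8
  v_R = (−(1) + 23/8) / (2·(5/8)) = 3/2 m/s
check:
stop time T_s = (3/2)/(4/5) = 1.8750 s
reaction-phase robot travel = 1.5000·0.2500 = 0.3750 m
robot covers 1.5000·1.8750 − ½·0.8000·1.8750² = 1.4062 m while stopping
person approaches 0.6000·(0.2500+1.8750) = 1.2750 m
residual clearance needed = 0.1200+0.0050+0.0800 = 0.2050 m
sum ≈ 0.3750+1.4062+1.2750+0.2050 ≈ 3.2612 m = S ✓

v_R_max = 3/2 m/s = 1.5000 m/s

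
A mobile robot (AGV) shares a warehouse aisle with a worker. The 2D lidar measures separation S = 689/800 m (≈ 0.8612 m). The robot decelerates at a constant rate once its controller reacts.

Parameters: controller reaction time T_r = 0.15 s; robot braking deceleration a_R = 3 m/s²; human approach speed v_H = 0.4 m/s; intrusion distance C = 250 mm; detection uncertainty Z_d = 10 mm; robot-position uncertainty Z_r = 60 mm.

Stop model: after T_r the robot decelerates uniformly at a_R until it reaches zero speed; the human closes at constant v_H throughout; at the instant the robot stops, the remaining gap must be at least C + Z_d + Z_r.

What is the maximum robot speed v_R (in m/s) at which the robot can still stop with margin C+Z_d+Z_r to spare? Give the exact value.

v_R_max = 21/20 m/s = 1.0500 m/s

at the boundary: (1/6)·v² + (17/60)·v + (-77/160) = 0
  disc = (17/60)² − 4·(1/6)·(-77/160) = 361/900 ; √disc = 19/30
  v_R = (−(17/60) + 19/30) / (2·(1/6)) = 21/20 m/s
check:
braking lasts T_s = (21/20)/3 = 0.3500 s
reaction-phase robot travel = 1.0500·0.1500 = 0.1575 m
robot covers 1.0500·0.3500 − ½·3.0000·0.3500² = 0.1837 m while stopping
person approaches 0.4000·(0.1500+0.3500) = 0.2000 m
residual clearance needed = 0.2500+0.0100+0.0600 = 0.3200 m
sum ≈ 0.1575+0.1837+0.2000+0.3200 ≈ 0.8612 m = S ✓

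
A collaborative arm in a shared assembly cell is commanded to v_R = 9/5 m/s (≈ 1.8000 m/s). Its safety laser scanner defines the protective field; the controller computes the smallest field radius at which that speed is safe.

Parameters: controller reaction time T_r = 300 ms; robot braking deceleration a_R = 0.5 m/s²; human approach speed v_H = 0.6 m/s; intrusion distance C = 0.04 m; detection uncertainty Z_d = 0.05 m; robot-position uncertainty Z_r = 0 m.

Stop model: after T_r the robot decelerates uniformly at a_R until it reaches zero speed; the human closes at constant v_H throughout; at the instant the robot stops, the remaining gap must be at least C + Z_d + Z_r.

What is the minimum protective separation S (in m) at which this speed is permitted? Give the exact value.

braking lasts T_s = (9/5)/(1/2) = 3.6000 s
robot in T_r: 1.8000·0.3000 = 0.5400 m
braking distance = 1.8000²/(2·0.5000) = 3.2400 m
person approaches 0.6000·(0.3000+3.6000) = 2.3400 m
margins: 0.0400+0.0500+0.0000 = 0.0900 m
S_min ≈ 0.5400+3.2400+2.3400+0.0900  ⇒  S_min = 621/100 m

S_min = 621/100 m = 6.2100 m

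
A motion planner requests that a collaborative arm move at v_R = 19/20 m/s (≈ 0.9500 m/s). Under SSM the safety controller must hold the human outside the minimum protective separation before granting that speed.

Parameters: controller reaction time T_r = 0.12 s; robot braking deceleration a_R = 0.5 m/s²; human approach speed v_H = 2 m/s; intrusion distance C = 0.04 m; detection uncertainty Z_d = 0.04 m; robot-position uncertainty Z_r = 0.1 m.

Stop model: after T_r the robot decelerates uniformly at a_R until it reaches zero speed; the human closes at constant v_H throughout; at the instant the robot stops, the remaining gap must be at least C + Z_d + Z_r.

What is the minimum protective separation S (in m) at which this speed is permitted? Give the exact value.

stop time T_s = (19/20)/(1/2) = 1.9000 s
robot in T_r: 0.9500·0.1200 = 0.1140 m
robot under decel: 0.9500²/(2·0.5000) = 0.9025 m
person approaches 2.0000·(0.1200+1.9000) = 4.0400 m
margins: 0.0400+0.0400+0.1000 = 0.1800 m
S_min ≈ 0.1140+0.9025+4.0400+0.1800  ⇒  S_min = 10473/2000 m

S_min = 10473/2000 m = 5.2365 m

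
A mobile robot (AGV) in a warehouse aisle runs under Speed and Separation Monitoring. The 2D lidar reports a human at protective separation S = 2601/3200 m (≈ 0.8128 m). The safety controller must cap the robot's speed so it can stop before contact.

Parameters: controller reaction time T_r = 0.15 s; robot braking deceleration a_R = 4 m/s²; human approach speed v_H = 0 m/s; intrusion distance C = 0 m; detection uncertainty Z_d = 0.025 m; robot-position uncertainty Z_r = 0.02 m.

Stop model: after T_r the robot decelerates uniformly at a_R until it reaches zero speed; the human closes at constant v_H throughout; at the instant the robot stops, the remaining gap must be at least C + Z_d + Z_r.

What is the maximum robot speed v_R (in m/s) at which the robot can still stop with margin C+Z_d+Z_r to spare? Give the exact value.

v_R_max = 39/20 m/s = 1.9500 m/s

at the boundary: (1/8)·v² + (3/20)·v + (-2457/3200) = 0
  disc = (3/20)² − 4·(1/8)·(-2457/3200) = 2601/6400 ; √disc = 51/80
  v_R = (−(3/20) + 51/80) / (2·(1/8)) = 39/20 m/s
check:
stop time T_s = (39/20)/4 = 0.4875 s
reaction-phase robot travel = 1.9500·0.1500 = 0.2925 m
robot covers 1.9500·0.4875 − ½·4.0000·0.4875² = 0.4753 m while stopping
human closes 0.0000·0.6375 = 0.0000 m
residual clearance needed = 0.0000+0.0250+0.0200 = 0.0450 m
sum ≈ 0.2925+0.4753+0.0000+0.0450 ≈ 0.8128 m = S ✓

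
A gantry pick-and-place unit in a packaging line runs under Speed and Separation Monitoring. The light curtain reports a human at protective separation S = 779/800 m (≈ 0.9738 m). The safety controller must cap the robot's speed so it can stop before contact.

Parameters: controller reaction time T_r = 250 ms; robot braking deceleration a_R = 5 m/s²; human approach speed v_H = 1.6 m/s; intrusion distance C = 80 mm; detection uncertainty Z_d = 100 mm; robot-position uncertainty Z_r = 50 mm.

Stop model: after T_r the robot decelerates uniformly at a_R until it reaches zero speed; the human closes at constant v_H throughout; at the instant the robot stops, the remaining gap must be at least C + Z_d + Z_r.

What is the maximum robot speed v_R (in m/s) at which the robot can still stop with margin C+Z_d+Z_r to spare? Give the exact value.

v_R_max = 11/20 m/s = 0.5500 m/s

at the boundary: (1/10)·v² + (57/100)·v + (-11/32) = 0
  disc = (57/100)² − 4·(1/10)·(-11/32) = 289/625 ; √disc = 17/25
  v_R = (−(57/100) + 17/25) / (2·(1/10)) = 11/20 m/s
check:
stop time T_s = (11/20)/5 = 0.1100 s
reaction-phase robot travel = 0.5500·0.2500 = 0.1375 m
robot covers 0.5500·0.1100 − ½·5.0000·0.1100² = 0.0302 m while stopping
human over T_r+T_s: 1.6000·(0.2500+0.1100) = 0.5760 m
residual clearance needed = 0.0800+0.1000+0.0500 = 0.2300 m
sum ≈ 0.1375+0.0302+0.5760+0.2300 ≈ 0.9738 m = S ✓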